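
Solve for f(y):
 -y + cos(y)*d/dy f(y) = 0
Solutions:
 f(y) = C1 + Integral(y/cos(y), y)


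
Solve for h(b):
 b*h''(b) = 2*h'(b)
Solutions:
 h(b) = C1 + C2*b^3


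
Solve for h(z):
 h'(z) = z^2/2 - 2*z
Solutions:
 h(z) = C1 + z^3/6 - z^2


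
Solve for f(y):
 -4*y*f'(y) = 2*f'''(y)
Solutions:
 f(y) = C1 + Integral(C2*airyai(-2^(1/3)*y) + C3*airybi(-2^(1/3)*y), y)


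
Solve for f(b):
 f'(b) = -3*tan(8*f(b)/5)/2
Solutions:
 f(b) = -5*asin(C1*exp(-12*b/5))/8 + 5*pi/8
 f(b) = 5*asin(C1*exp(-12*b/5))/8


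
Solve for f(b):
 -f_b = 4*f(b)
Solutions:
 f(b) = C1*exp(-4*b)


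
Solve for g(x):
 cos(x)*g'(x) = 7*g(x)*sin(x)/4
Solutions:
 g(x) = C1/cos(x)^(7/4)


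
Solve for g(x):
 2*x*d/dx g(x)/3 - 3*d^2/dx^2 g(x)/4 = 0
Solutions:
 g(x) = C1 + C2*erfi(2*x/3)


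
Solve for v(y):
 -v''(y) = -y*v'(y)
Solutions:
 v(y) = C1 + C2*erfi(sqrt(2)*y/2)


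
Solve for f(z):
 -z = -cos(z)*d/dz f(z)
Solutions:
 f(z) = C1 + Integral(z/cos(z), z)


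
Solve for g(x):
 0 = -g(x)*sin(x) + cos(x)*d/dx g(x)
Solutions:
 g(x) = C1/cos(x)


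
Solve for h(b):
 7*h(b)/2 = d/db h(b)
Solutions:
 h(b) = C1*exp(7*b/2)


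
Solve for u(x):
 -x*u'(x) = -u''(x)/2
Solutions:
 u(x) = C1 + C2*erfi(x)


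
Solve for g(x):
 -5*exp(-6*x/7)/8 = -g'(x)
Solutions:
 g(x) = C1 - 35*exp(-6*x/7)/48


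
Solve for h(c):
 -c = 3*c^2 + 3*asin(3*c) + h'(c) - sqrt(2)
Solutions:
 h(c) = C1 - c^3 - c^2/2 - 3*c*asin(3*c) + sqrt(2)*c - sqrt(1 - 9*c^2)


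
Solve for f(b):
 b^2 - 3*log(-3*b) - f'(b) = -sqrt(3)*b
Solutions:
 f(b) = C1 + b^3/3 + sqrt(3)*b^2/2 - 3*b*log(-b) + 3*b*(1 - log(3))


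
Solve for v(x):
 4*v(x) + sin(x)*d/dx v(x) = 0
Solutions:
 v(x) = C1*(cos(x)^2 + 2*cos(x) + 1)/(cos(x)^2 - 2*cos(x) + 1)


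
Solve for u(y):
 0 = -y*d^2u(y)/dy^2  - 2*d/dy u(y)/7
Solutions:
 u(y) = C1 + C2*y^(5/7)


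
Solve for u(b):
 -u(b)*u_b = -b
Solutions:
 u(b) = -sqrt(C1 + b^2)
 u(b) = sqrt(C1 + b^2)


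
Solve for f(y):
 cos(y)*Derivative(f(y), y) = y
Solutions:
 f(y) = C1 + Integral(y/cos(y), y)


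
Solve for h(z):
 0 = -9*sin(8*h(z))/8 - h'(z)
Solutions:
 h(z) = -acos((-C1 - exp(18*z))/(C1 - exp(18*z)))/8 + pi/4
 h(z) = acos((-C1 - exp(18*z))/(C1 - exp(18*z)))/8


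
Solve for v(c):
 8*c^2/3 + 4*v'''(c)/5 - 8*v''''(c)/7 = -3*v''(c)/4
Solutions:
 v(c) = C1 + C2*c + C3*exp(c*(14 - sqrt(1246))/40) + C4*exp(c*(14 + sqrt(1246))/40) - 8*c^4/27 + 512*c^3/405 - 134144*c^2/14175


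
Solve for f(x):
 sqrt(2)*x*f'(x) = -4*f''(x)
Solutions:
 f(x) = C1 + C2*erf(2^(3/4)*x/4)


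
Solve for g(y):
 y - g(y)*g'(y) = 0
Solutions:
 g(y) = -sqrt(C1 + y^2)
 g(y) = sqrt(C1 + y^2)


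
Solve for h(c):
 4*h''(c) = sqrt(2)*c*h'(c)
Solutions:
 h(c) = C1 + C2*erfi(2^(3/4)*c/4)


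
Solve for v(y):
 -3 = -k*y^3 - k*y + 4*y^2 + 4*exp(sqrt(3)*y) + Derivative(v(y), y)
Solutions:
 v(y) = C1 + k*y^4/4 + k*y^2/2 - 4*y^3/3 - 3*y - 4*sqrt(3)*exp(sqrt(3)*y)/3


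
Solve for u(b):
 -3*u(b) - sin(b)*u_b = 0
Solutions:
 u(b) = C1*(cos(b) + 1)^(3/2)/(cos(b) - 1)^(3/2)


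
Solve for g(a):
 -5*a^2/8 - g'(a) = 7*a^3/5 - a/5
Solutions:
 g(a) = C1 - 7*a^4/20 - 5*a^3/24 + a^2/10


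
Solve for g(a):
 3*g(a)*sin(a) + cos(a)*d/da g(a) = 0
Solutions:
 g(a) = C1*cos(a)^3


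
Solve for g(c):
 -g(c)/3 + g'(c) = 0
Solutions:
 g(c) = C1*exp(c/3)


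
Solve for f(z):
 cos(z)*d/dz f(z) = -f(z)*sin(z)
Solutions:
 f(z) = C1*cos(z)


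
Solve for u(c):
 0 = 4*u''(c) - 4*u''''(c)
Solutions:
 u(c) = C1 + C2*c + C3*exp(-c) + C4*exp(c)


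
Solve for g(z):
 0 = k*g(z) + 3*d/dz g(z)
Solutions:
 g(z) = C1*exp(-k*z/3)


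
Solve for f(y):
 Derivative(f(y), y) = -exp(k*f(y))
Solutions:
 f(y) = Piecewise((log(1/(C1*k + k*y))/k, Ne(k, 0)), (nan, True))
 f(y) = Piecewise((C1 - y, Eq(k, 0)), (nan, True))


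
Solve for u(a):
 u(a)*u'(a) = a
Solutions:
 u(a) = -sqrt(C1 + a^2)
 u(a) = sqrt(C1 + a^2)


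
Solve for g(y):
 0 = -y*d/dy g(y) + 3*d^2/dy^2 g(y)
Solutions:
 g(y) = C1 + C2*erfi(sqrt(6)*y/6)


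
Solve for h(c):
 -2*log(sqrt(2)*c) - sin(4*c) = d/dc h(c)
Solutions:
 h(c) = C1 - 2*c*log(c) - c*log(2) + 2*c + cos(4*c)/4


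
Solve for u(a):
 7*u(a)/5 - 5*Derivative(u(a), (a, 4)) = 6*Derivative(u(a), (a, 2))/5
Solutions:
 u(a) = C1*exp(-a*sqrt(-3 + 2*sqrt(46))/5) + C2*exp(a*sqrt(-3 + 2*sqrt(46))/5) + C3*sin(a*sqrt(3 + 2*sqrt(46))/5) + C4*cos(a*sqrt(3 + 2*sqrt(46))/5)


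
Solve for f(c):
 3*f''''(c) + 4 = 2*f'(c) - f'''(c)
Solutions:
 f(c) = C1 + C2*exp(-c*((9*sqrt(723) + 242)^(-1/3) + 2 + (9*sqrt(723) + 242)^(1/3))/18)*sin(sqrt(3)*c*(-(9*sqrt(723) + 242)^(1/3) + (9*sqrt(723) + 242)^(-1/3))/18) + C3*exp(-c*((9*sqrt(723) + 242)^(-1/3) + 2 + (9*sqrt(723) + 242)^(1/3))/18)*cos(sqrt(3)*c*(-(9*sqrt(723) + 242)^(1/3) + (9*sqrt(723) + 242)^(-1/3))/18) + C4*exp(c*(-1 + (9*sqrt(723) + 242)^(-1/3) + (9*sqrt(723) + 242)^(1/3))/9) + 2*c


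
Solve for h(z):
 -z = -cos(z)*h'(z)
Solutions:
 h(z) = C1 + Integral(z/cos(z), z)


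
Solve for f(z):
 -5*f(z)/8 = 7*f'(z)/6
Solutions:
 f(z) = C1*exp(-15*z/28)


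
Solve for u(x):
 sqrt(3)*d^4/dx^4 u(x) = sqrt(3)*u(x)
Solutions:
 u(x) = C1*exp(-x) + C2*exp(x) + C3*sin(x) + C4*cos(x)


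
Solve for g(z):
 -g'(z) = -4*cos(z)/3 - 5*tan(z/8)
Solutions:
 g(z) = C1 - 40*log(cos(z/8)) + 4*sin(z)/3


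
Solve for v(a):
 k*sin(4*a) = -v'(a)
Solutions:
 v(a) = C1 + k*cos(4*a)/4


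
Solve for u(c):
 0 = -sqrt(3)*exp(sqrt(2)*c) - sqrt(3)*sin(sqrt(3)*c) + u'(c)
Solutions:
 u(c) = C1 + sqrt(6)*exp(sqrt(2)*c)/2 - cos(sqrt(3)*c)


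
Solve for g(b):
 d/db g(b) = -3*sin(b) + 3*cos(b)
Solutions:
 g(b) = C1 + 3*sqrt(2)*sin(b + pi/4)


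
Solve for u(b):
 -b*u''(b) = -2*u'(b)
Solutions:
 u(b) = C1 + C2*b^3


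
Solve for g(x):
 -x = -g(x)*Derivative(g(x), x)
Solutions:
 g(x) = -sqrt(C1 + x^2)
 g(x) = sqrt(C1 + x^2)


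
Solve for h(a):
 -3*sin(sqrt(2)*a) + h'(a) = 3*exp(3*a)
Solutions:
 h(a) = C1 + exp(3*a) - 3*sqrt(2)*cos(sqrt(2)*a)/2


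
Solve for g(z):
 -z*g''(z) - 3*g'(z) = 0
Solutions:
 g(z) = C1 + C2/z^2


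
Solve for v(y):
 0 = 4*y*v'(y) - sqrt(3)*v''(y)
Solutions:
 v(y) = C1 + C2*erfi(sqrt(2)*3^(3/4)*y/3)


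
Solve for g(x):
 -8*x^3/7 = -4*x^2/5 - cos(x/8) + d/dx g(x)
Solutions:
 g(x) = C1 - 2*x^4/7 + 4*x^3/15 + 8*sin(x/8)


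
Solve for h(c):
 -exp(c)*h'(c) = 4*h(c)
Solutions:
 h(c) = C1*exp(4*exp(-c))


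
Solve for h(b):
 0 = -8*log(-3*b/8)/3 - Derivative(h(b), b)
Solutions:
 h(b) = C1 - 8*b*log(-b)/3 + b*(-8*log(3)/3 + 8/3 + 8*log(2))


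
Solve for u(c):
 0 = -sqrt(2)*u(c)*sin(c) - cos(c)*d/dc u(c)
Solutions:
 u(c) = C1*cos(c)^(sqrt(2))


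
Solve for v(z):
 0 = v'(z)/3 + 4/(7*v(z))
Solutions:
 v(z) = -sqrt(C1 - 168*z)/7
 v(z) = sqrt(C1 - 168*z)/7


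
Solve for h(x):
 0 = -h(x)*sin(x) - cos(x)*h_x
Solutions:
 h(x) = C1*cos(x)


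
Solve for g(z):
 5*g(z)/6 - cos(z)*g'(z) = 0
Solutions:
 g(z) = C1*(sin(z) + 1)^(5/12)/(sin(z) - 1)^(5/12)


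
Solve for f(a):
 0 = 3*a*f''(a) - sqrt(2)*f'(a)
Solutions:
 f(a) = C1 + C2*a^(sqrt(2)/3 + 1)


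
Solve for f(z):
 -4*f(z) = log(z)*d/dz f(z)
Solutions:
 f(z) = C1*exp(-4*li(z))


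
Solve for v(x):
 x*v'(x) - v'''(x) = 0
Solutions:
 v(x) = C1 + Integral(C2*airyai(x) + C3*airybi(x), x)


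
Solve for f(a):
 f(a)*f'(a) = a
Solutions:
 f(a) = -sqrt(C1 + a^2)
 f(a) = sqrt(C1 + a^2)


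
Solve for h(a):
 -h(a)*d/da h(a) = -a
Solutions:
 h(a) = -sqrt(C1 + a^2)
 h(a) = sqrt(C1 + a^2)


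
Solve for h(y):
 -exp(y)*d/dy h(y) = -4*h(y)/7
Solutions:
 h(y) = C1*exp(-4*exp(-y)/7)


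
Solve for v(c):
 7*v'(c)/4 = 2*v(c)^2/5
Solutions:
 v(c) = -35/(C1 + 8*c)


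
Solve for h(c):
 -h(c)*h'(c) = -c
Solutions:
 h(c) = -sqrt(C1 + c^2)
 h(c) = sqrt(C1 + c^2)


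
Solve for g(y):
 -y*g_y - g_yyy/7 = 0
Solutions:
 g(y) = C1 + Integral(C2*airyai(-7^(1/3)*y) + C3*airybi(-7^(1/3)*y), y)


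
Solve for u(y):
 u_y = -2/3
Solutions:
 u(y) = C1 - 2*y/3


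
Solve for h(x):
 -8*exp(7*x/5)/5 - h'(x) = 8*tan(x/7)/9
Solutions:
 h(x) = C1 - 8*exp(7*x/5)/7 + 56*log(cos(x/7))/9


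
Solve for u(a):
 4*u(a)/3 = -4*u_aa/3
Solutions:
 u(a) = C1*sin(a) + C2*cos(a)


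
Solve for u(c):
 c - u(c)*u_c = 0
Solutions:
 u(c) = -sqrt(C1 + c^2)
 u(c) = sqrt(C1 + c^2)


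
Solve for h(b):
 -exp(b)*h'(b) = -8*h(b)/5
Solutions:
 h(b) = C1*exp(-8*exp(-b)/5)


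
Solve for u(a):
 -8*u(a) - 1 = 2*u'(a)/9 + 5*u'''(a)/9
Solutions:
 u(a) = C1*exp(-30^(1/3)*a*(-(810 + sqrt(656130))^(1/3) + 30^(1/3)/(810 + sqrt(656130))^(1/3))/30)*sin(10^(1/3)*3^(1/6)*a*(3*10^(1/3)/(810 + sqrt(656130))^(1/3) + 3^(2/3)*(810 + sqrt(656130))^(1/3))/30) + C2*exp(-30^(1/3)*a*(-(810 + sqrt(656130))^(1/3) + 30^(1/3)/(810 + sqrt(656130))^(1/3))/30)*cos(10^(1/3)*3^(1/6)*a*(3*10^(1/3)/(810 + sqrt(656130))^(1/3) + 3^(2/3)*(810 + sqrt(656130))^(1/3))/30) + C3*exp(30^(1/3)*a*(-(810 + sqrt(656130))^(1/3) + 30^(1/3)/(810 + sqrt(656130))^(1/3))/15) - 1/8


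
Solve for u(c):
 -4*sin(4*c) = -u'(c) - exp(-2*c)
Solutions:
 u(c) = C1 - cos(4*c) + exp(-2*c)/2


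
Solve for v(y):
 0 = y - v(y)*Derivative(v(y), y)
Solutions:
 v(y) = -sqrt(C1 + y^2)
 v(y) = sqrt(C1 + y^2)


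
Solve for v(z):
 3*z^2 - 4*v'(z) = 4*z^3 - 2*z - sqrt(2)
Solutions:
 v(z) = C1 - z^4/4 + z^3/4 + z^2/4 + sqrt(2)*z/4


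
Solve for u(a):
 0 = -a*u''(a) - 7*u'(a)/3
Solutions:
 u(a) = C1 + C2/a^(4/3)


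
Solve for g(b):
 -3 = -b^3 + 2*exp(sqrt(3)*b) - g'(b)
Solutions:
 g(b) = C1 - b^4/4 + 3*b + 2*sqrt(3)*exp(sqrt(3)*b)/3


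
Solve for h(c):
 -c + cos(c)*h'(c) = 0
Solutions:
 h(c) = C1 + Integral(c/cos(c), c)


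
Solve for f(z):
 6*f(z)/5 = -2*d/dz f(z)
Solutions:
 f(z) = C1*exp(-3*z/5)


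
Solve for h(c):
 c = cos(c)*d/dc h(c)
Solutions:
 h(c) = C1 + Integral(c/cos(c), c)


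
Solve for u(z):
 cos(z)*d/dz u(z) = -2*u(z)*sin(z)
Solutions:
 u(z) = C1*cos(z)^2


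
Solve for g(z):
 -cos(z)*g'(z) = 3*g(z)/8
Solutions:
 g(z) = C1*(sin(z) - 1)^(3/16)/(sin(z) + 1)^(3/16)


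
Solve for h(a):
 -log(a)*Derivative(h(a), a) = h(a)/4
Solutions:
 h(a) = C1*exp(-li(a)/4)


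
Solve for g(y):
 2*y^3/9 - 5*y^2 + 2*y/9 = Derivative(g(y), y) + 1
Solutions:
 g(y) = C1 + y^4/18 - 5*y^3/3 + y^2/9 - y


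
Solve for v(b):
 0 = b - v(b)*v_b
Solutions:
 v(b) = -sqrt(C1 + b^2)
 v(b) = sqrt(C1 + b^2)


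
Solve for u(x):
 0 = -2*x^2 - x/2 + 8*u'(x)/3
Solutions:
 u(x) = C1 + x^3/4 + 3*x^2/32


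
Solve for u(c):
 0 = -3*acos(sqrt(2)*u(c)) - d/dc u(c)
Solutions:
 Integral(1/acos(sqrt(2)*_y), (_y, u(c))) = C1 - 3*c


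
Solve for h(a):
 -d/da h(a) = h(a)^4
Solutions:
 h(a) = (-3^(2/3) - 3*3^(1/6)*I)*(1/(C1 + a))^(1/3)/6
 h(a) = (-3^(2/3) + 3*3^(1/6)*I)*(1/(C1 + a))^(1/3)/6
 h(a) = (1/(C1 + 3*a))^(1/3)


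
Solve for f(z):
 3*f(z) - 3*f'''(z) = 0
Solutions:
 f(z) = C3*exp(z) + (C1*sin(sqrt(3)*z/2) + C2*cos(sqrt(3)*z/2))*exp(-z/2)


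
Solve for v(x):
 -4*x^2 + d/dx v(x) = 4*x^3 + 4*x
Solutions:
 v(x) = C1 + x^4 + 4*x^3/3 + 2*x^2


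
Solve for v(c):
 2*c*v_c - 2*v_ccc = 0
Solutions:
 v(c) = C1 + Integral(C2*airyai(c) + C3*airybi(c), c)


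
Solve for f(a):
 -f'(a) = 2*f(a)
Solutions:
 f(a) = C1*exp(-2*a)


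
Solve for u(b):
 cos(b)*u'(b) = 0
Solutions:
 u(b) = C1


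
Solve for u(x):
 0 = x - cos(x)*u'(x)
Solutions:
 u(x) = C1 + Integral(x/cos(x), x)


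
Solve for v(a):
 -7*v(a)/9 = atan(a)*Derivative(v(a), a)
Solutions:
 v(a) = C1*exp(-7*Integral(1/atan(a), a)/9)


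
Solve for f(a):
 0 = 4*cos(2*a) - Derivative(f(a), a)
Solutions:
 f(a) = C1 + 2*sin(2*a)


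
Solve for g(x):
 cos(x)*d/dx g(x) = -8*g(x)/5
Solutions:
 g(x) = C1*(sin(x) - 1)^(4/5)/(sin(x) + 1)^(4/5)


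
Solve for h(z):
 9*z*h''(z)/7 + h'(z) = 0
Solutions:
 h(z) = C1 + C2*z^(2/9)


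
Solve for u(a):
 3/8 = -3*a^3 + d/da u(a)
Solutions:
 u(a) = C1 + 3*a^4/4 + 3*a/8


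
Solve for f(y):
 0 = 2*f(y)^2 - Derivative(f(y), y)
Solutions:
 f(y) = -1/(C1 + 2*y)


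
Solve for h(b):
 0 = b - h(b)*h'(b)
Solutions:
 h(b) = -sqrt(C1 + b^2)
 h(b) = sqrt(C1 + b^2)


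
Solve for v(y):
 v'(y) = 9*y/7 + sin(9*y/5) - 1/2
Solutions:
 v(y) = C1 + 9*y^2/14 - y/2 - 5*cos(9*y/5)/9


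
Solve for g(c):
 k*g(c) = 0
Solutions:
 g(c) = 0


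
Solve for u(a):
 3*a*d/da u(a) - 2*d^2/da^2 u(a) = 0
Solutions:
 u(a) = C1 + C2*erfi(sqrt(3)*a/2)


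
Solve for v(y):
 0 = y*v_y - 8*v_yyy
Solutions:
 v(y) = C1 + Integral(C2*airyai(y/2) + C3*airybi(y/2), y)


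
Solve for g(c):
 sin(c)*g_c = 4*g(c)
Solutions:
 g(c) = C1*(cos(c)^2 - 2*cos(c) + 1)/(cos(c)^2 + 2*cos(c) + 1)


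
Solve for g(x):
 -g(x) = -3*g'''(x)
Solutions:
 g(x) = C3*exp(3^(2/3)*x/3) + (C1*sin(3^(1/6)*x/2) + C2*cos(3^(1/6)*x/2))*exp(-3^(2/3)*x/6)


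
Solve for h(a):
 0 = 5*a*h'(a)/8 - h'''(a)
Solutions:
 h(a) = C1 + Integral(C2*airyai(5^(1/3)*a/2) + C3*airybi(5^(1/3)*a/2), a)


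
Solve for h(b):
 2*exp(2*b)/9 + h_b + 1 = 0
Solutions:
 h(b) = C1 - b - exp(2*b)/9


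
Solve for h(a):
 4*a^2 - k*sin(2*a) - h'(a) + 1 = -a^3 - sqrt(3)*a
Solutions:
 h(a) = C1 + a^4/4 + 4*a^3/3 + sqrt(3)*a^2/2 + a + k*cos(2*a)/2


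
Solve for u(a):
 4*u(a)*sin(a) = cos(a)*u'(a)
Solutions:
 u(a) = C1/cos(a)^4


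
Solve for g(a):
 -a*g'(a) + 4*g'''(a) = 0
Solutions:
 g(a) = C1 + Integral(C2*airyai(2^(1/3)*a/2) + C3*airybi(2^(1/3)*a/2), a)


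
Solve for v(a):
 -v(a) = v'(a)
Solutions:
 v(a) = C1*exp(-a)


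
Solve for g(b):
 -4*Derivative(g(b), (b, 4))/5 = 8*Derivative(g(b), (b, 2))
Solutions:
 g(b) = C1 + C2*b + C3*sin(sqrt(10)*b) + C4*cos(sqrt(10)*b)


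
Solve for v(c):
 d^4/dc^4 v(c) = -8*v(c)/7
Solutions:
 v(c) = (C1*sin(2^(1/4)*7^(3/4)*c/7) + C2*cos(2^(1/4)*7^(3/4)*c/7))*exp(-2^(1/4)*7^(3/4)*c/7) + (C3*sin(2^(1/4)*7^(3/4)*c/7) + C4*cos(2^(1/4)*7^(3/4)*c/7))*exp(2^(1/4)*7^(3/4)*c/7)


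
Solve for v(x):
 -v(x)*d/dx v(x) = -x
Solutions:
 v(x) = -sqrt(C1 + x^2)
 v(x) = sqrt(C1 + x^2)


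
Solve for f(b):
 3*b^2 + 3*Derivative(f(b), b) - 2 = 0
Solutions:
 f(b) = C1 - b^3/3 + 2*b/3


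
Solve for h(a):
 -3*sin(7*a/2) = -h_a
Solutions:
 h(a) = C1 - 6*cos(7*a/2)/7


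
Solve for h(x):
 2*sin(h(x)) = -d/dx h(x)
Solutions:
 h(x) = -acos((-C1 - exp(4*x))/(C1 - exp(4*x))) + 2*pi
 h(x) = acos((-C1 - exp(4*x))/(C1 - exp(4*x)))


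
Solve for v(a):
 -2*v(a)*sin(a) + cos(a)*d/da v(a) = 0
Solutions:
 v(a) = C1/cos(a)^2


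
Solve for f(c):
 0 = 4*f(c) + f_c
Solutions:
 f(c) = C1*exp(-4*c)


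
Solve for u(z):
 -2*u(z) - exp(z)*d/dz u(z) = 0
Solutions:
 u(z) = C1*exp(2*exp(-z))


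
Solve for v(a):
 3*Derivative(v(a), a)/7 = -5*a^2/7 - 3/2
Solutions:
 v(a) = C1 - 5*a^3/9 - 7*a/2


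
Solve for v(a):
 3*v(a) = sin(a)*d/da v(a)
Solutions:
 v(a) = C1*(cos(a) - 1)^(3/2)/(cos(a) + 1)^(3/2)


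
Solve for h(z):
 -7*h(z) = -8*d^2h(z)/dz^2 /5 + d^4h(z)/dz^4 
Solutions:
 h(z) = (C1*sin(7^(1/4)*z*sin(atan(sqrt(159)/4)/2)) + C2*cos(7^(1/4)*z*sin(atan(sqrt(159)/4)/2)))*exp(-7^(1/4)*z*cos(atan(sqrt(159)/4)/2)) + (C3*sin(7^(1/4)*z*sin(atan(sqrt(159)/4)/2)) + C4*cos(7^(1/4)*z*sin(atan(sqrt(159)/4)/2)))*exp(7^(1/4)*z*cos(atan(sqrt(159)/4)/2))


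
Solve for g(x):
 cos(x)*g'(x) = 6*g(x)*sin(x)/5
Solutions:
 g(x) = C1/cos(x)^(6/5)


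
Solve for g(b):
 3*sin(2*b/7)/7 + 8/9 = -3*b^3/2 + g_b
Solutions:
 g(b) = C1 + 3*b^4/8 + 8*b/9 - 3*cos(2*b/7)/2


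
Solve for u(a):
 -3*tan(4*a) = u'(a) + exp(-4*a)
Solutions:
 u(a) = C1 - 3*log(tan(4*a)^2 + 1)/8 + exp(-4*a)/4


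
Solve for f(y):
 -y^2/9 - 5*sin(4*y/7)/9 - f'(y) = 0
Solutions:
 f(y) = C1 - y^3/27 + 35*cos(4*y/7)/36


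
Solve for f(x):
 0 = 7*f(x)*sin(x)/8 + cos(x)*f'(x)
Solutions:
 f(x) = C1*cos(x)^(7/8)


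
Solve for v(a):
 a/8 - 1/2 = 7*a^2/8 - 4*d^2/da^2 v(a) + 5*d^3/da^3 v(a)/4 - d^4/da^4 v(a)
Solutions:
 v(a) = C1 + C2*a + 7*a^4/384 + 9*a^3/512 + 199*a^2/8192 + (C3*sin(sqrt(231)*a/8) + C4*cos(sqrt(231)*a/8))*exp(5*a/8)


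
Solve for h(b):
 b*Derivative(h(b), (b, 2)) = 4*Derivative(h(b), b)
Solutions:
 h(b) = C1 + C2*b^5


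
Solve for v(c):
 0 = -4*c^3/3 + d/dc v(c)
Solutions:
 v(c) = C1 + c^4/3


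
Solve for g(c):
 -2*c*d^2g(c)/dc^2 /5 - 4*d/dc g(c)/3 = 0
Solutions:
 g(c) = C1 + C2/c^(7/3)


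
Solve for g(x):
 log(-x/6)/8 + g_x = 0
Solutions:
 g(x) = C1 - x*log(-x)/8 + x*(1 + log(6))/8


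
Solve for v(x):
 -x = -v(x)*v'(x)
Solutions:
 v(x) = -sqrt(C1 + x^2)
 v(x) = sqrt(C1 + x^2)


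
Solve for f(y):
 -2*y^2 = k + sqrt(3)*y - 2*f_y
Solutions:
 f(y) = C1 + k*y/2 + y^3/3 + sqrt(3)*y^2/4


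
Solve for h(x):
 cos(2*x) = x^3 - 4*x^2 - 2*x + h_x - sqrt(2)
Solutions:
 h(x) = C1 - x^4/4 + 4*x^3/3 + x^2 + sqrt(2)*x + sin(2*x)/2


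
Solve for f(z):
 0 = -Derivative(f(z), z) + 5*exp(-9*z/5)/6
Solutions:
 f(z) = C1 - 25*exp(-9*z/5)/54


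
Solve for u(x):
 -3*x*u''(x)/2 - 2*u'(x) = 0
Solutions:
 u(x) = C1 + C2/x^(1/3)


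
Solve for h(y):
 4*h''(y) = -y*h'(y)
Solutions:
 h(y) = C1 + C2*erf(sqrt(2)*y/4)


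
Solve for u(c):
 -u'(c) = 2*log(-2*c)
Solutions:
 u(c) = C1 - 2*c*log(-c) + 2*c*(1 - log(2))


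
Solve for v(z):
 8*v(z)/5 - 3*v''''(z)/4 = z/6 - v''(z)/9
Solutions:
 v(z) = C1*exp(-sqrt(30)*z*sqrt(5 + sqrt(9745))/45) + C2*exp(sqrt(30)*z*sqrt(5 + sqrt(9745))/45) + C3*sin(sqrt(30)*z*sqrt(-5 + sqrt(9745))/45) + C4*cos(sqrt(30)*z*sqrt(-5 + sqrt(9745))/45) + 5*z/48


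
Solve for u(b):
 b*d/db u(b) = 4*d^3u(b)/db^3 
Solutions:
 u(b) = C1 + Integral(C2*airyai(2^(1/3)*b/2) + C3*airybi(2^(1/3)*b/2), b)


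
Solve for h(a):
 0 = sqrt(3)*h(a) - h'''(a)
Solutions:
 h(a) = C3*exp(3^(1/6)*a) + (C1*sin(3^(2/3)*a/2) + C2*cos(3^(2/3)*a/2))*exp(-3^(1/6)*a/2)


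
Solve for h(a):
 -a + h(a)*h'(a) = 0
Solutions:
 h(a) = -sqrt(C1 + a^2)
 h(a) = sqrt(C1 + a^2)


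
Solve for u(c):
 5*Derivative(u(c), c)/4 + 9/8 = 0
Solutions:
 u(c) = C1 - 9*c/10


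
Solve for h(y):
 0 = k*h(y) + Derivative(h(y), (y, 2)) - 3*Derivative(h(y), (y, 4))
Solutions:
 h(y) = C1*exp(-sqrt(6)*y*sqrt(1 - sqrt(12*k + 1))/6) + C2*exp(sqrt(6)*y*sqrt(1 - sqrt(12*k + 1))/6) + C3*exp(-sqrt(6)*y*sqrt(sqrt(12*k + 1) + 1)/6) + C4*exp(sqrt(6)*y*sqrt(sqrt(12*k + 1) + 1)/6)


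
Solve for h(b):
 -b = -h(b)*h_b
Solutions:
 h(b) = -sqrt(C1 + b^2)
 h(b) = sqrt(C1 + b^2)


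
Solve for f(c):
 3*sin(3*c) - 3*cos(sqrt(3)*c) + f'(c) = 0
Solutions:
 f(c) = C1 + sqrt(3)*sin(sqrt(3)*c) + cos(3*c)


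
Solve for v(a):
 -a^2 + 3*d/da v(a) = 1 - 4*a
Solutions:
 v(a) = C1 + a^3/9 - 2*a^2/3 + a/3


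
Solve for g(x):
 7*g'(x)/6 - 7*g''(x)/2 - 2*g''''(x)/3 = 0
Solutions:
 g(x) = C1 + C2*exp(7^(1/3)*x*(-(1 + 2*sqrt(2))^(1/3) + 7^(1/3)/(1 + 2*sqrt(2))^(1/3))/4)*sin(sqrt(3)*7^(1/3)*x*(7^(1/3)/(1 + 2*sqrt(2))^(1/3) + (1 + 2*sqrt(2))^(1/3))/4) + C3*exp(7^(1/3)*x*(-(1 + 2*sqrt(2))^(1/3) + 7^(1/3)/(1 + 2*sqrt(2))^(1/3))/4)*cos(sqrt(3)*7^(1/3)*x*(7^(1/3)/(1 + 2*sqrt(2))^(1/3) + (1 + 2*sqrt(2))^(1/3))/4) + C4*exp(-7^(1/3)*x*(-(1 + 2*sqrt(2))^(1/3) + 7^(1/3)/(1 + 2*sqrt(2))^(1/3))/2)


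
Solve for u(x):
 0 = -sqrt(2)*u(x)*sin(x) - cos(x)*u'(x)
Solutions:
 u(x) = C1*cos(x)^(sqrt(2))


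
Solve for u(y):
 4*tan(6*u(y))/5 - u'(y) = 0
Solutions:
 u(y) = -asin(C1*exp(24*y/5))/6 + pi/6
 u(y) = asin(C1*exp(24*y/5))/6


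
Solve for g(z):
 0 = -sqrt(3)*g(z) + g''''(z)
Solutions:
 g(z) = C1*exp(-3^(1/8)*z) + C2*exp(3^(1/8)*z) + C3*sin(3^(1/8)*z) + C4*cos(3^(1/8)*z)


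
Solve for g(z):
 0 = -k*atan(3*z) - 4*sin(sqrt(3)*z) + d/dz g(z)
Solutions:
 g(z) = C1 + k*(z*atan(3*z) - log(9*z^2 + 1)/6) - 4*sqrt(3)*cos(sqrt(3)*z)/3


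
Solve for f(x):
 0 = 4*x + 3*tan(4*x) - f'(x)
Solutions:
 f(x) = C1 + 2*x^2 - 3*log(cos(4*x))/4


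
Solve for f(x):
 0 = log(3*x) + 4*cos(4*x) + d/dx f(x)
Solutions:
 f(x) = C1 - x*log(x) - x*log(3) + x - sin(4*x)


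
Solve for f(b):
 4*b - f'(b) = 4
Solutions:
 f(b) = C1 + 2*b^2 - 4*b


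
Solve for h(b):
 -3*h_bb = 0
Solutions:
 h(b) = C1 + C2*b


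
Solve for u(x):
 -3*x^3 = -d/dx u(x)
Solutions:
 u(x) = C1 + 3*x^4/4


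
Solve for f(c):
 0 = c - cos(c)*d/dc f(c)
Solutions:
 f(c) = C1 + Integral(c/cos(c), c)


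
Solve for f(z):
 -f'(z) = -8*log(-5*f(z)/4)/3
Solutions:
 -3*Integral(1/(log(-_y) - 2*log(2) + log(5)), (_y, f(z)))/8 = C1 - z


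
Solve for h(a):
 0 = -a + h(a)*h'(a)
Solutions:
 h(a) = -sqrt(C1 + a^2)
 h(a) = sqrt(C1 + a^2)


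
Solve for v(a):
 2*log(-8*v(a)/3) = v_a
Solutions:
 -Integral(1/(log(-_y) - log(3) + 3*log(2)), (_y, v(a)))/2 = C1 - a


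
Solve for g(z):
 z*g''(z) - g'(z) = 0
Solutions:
 g(z) = C1 + C2*z^2


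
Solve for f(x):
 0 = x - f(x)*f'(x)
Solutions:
 f(x) = -sqrt(C1 + x^2)
 f(x) = sqrt(C1 + x^2)


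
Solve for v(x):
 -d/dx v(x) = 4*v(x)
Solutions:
 v(x) = C1*exp(-4*x)


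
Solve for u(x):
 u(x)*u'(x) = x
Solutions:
 u(x) = -sqrt(C1 + x^2)
 u(x) = sqrt(C1 + x^2)


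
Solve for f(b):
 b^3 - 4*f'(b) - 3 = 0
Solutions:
 f(b) = C1 + b^4/16 - 3*b/4


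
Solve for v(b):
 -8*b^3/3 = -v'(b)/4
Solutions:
 v(b) = C1 + 8*b^4/3


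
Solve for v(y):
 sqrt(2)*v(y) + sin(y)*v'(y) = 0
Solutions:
 v(y) = C1*(cos(y) + 1)^(sqrt(2)/2)/(cos(y) - 1)^(sqrt(2)/2)


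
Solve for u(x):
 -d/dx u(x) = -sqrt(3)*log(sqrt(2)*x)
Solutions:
 u(x) = C1 + sqrt(3)*x*log(x) - sqrt(3)*x + sqrt(3)*x*log(2)/2


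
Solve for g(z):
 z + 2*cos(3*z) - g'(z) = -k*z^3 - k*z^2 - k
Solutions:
 g(z) = C1 + k*z^4/4 + k*z^3/3 + k*z + z^2/2 + 2*sin(3*z)/3


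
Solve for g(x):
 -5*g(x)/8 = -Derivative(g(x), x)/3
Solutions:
 g(x) = C1*exp(15*x/8)


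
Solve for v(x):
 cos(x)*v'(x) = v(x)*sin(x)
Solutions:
 v(x) = C1/cos(x)


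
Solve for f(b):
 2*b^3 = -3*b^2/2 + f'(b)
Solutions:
 f(b) = C1 + b^4/2 + b^3/2


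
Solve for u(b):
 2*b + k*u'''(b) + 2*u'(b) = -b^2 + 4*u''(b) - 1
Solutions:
 u(b) = C1 + C2*exp(b*(-sqrt(2)*sqrt(2 - k) + 2)/k) + C3*exp(b*(sqrt(2)*sqrt(2 - k) + 2)/k) - b^3/6 - 3*b^2/2 + b*k/2 - 13*b/2


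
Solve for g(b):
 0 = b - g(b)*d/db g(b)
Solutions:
 g(b) = -sqrt(C1 + b^2)
 g(b) = sqrt(C1 + b^2)


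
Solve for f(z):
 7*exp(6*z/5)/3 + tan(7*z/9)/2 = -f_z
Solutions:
 f(z) = C1 - 35*exp(6*z/5)/18 + 9*log(cos(7*z/9))/14


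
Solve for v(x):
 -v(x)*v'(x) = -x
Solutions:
 v(x) = -sqrt(C1 + x^2)
 v(x) = sqrt(C1 + x^2)


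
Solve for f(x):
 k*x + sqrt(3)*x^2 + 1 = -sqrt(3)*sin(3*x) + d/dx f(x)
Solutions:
 f(x) = C1 + k*x^2/2 + sqrt(3)*x^3/3 + x - sqrt(3)*cos(3*x)/3


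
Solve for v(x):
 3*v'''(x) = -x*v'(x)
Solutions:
 v(x) = C1 + Integral(C2*airyai(-3^(2/3)*x/3) + C3*airybi(-3^(2/3)*x/3), x)


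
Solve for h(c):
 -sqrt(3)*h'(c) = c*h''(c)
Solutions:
 h(c) = C1 + C2*c^(1 - sqrt(3))


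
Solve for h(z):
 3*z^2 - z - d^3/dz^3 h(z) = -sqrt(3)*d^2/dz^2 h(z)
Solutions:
 h(z) = C1 + C2*z + C3*exp(sqrt(3)*z) - sqrt(3)*z^4/12 + z^3*(-6 + sqrt(3))/18 + z^2*(1 - 2*sqrt(3))/6


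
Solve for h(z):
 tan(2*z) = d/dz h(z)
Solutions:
 h(z) = C1 - log(cos(2*z))/2


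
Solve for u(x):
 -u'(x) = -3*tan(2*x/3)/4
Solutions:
 u(x) = C1 - 9*log(cos(2*x/3))/8


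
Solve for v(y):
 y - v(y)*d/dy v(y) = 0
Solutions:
 v(y) = -sqrt(C1 + y^2)
 v(y) = sqrt(C1 + y^2)


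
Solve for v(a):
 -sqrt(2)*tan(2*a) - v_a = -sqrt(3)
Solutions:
 v(a) = C1 + sqrt(3)*a + sqrt(2)*log(cos(2*a))/2


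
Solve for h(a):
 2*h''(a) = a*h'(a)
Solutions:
 h(a) = C1 + C2*erfi(a/2)


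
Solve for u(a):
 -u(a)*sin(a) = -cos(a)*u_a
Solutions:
 u(a) = C1/cos(a)


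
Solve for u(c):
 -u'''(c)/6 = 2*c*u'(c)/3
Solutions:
 u(c) = C1 + Integral(C2*airyai(-2^(2/3)*c) + C3*airybi(-2^(2/3)*c), c)


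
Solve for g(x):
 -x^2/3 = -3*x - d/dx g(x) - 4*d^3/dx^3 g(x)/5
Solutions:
 g(x) = C1 + C2*sin(sqrt(5)*x/2) + C3*cos(sqrt(5)*x/2) + x^3/9 - 3*x^2/2 - 8*x/15


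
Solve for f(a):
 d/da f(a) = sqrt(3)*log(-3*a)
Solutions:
 f(a) = C1 + sqrt(3)*a*log(-a) + sqrt(3)*a*(-1 + log(3))


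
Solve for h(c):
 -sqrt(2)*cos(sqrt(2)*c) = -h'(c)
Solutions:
 h(c) = C1 + sin(sqrt(2)*c)


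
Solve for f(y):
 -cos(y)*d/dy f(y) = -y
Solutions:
 f(y) = C1 + Integral(y/cos(y), y)


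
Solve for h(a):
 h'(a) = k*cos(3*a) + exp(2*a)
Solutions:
 h(a) = C1 + k*sin(3*a)/3 + exp(2*a)/2


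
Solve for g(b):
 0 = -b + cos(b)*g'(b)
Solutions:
 g(b) = C1 + Integral(b/cos(b), b)


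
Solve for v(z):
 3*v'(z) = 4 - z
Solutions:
 v(z) = C1 - z^2/6 + 4*z/3


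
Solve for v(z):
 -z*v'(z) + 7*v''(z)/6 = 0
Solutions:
 v(z) = C1 + C2*erfi(sqrt(21)*z/7)


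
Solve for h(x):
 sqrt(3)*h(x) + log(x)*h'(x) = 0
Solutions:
 h(x) = C1*exp(-sqrt(3)*li(x))


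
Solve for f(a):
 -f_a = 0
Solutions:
 f(a) = C1


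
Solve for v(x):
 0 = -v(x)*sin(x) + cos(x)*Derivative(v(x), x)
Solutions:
 v(x) = C1/cos(x)


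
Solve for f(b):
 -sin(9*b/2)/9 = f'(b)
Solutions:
 f(b) = C1 + 2*cos(9*b/2)/81


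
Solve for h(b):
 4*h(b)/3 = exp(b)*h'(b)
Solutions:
 h(b) = C1*exp(-4*exp(-b)/3)


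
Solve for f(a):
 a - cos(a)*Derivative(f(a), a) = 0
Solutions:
 f(a) = C1 + Integral(a/cos(a), a)


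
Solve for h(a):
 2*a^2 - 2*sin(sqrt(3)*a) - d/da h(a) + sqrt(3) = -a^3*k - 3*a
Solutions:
 h(a) = C1 + a^4*k/4 + 2*a^3/3 + 3*a^2/2 + sqrt(3)*a + 2*sqrt(3)*cos(sqrt(3)*a)/3


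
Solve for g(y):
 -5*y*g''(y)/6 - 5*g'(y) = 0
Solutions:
 g(y) = C1 + C2/y^5


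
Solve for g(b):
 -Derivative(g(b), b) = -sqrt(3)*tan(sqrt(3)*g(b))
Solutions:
 g(b) = sqrt(3)*(pi - asin(C1*exp(3*b)))/3
 g(b) = sqrt(3)*asin(C1*exp(3*b))/3


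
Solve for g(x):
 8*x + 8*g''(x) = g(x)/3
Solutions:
 g(x) = C1*exp(-sqrt(6)*x/12) + C2*exp(sqrt(6)*x/12) + 24*x


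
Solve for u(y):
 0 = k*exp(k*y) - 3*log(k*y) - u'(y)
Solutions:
 u(y) = C1 - 3*y*log(k*y) + 3*y + exp(k*y)


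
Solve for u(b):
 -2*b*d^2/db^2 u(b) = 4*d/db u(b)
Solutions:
 u(b) = C1 + C2/b


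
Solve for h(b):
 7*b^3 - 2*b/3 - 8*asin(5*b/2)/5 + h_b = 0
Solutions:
 h(b) = C1 - 7*b^4/4 + b^2/3 + 8*b*asin(5*b/2)/5 + 8*sqrt(4 - 25*b^2)/25


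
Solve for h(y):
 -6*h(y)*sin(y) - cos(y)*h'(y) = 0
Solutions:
 h(y) = C1*cos(y)^6


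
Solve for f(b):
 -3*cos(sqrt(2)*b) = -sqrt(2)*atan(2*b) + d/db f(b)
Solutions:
 f(b) = C1 + sqrt(2)*(b*atan(2*b) - log(4*b^2 + 1)/4) - 3*sqrt(2)*sin(sqrt(2)*b)/2


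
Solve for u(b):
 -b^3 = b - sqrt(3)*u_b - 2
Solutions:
 u(b) = C1 + sqrt(3)*b^4/12 + sqrt(3)*b^2/6 - 2*sqrt(3)*b/3


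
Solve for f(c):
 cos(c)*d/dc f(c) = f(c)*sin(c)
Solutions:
 f(c) = C1/cos(c)


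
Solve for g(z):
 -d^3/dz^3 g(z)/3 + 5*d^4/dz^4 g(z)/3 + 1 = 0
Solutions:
 g(z) = C1 + C2*z + C3*z^2 + C4*exp(z/5) + z^3/2


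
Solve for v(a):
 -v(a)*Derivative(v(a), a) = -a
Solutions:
 v(a) = -sqrt(C1 + a^2)
 v(a) = sqrt(C1 + a^2)


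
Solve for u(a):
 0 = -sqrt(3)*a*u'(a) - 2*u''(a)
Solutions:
 u(a) = C1 + C2*erf(3^(1/4)*a/2)


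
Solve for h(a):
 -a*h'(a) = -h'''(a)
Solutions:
 h(a) = C1 + Integral(C2*airyai(a) + C3*airybi(a), a)


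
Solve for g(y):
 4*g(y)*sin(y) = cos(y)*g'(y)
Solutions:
 g(y) = C1/cos(y)^4


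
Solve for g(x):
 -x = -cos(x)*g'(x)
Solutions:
 g(x) = C1 + Integral(x/cos(x), x)


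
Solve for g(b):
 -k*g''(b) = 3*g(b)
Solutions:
 g(b) = C1*exp(-sqrt(3)*b*sqrt(-1/k)) + C2*exp(sqrt(3)*b*sqrt(-1/k))


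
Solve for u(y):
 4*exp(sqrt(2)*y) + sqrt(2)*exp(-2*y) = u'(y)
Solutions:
 u(y) = C1 + 2*sqrt(2)*exp(sqrt(2)*y) - sqrt(2)*exp(-2*y)/2


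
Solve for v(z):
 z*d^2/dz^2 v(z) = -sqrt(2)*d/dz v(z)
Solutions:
 v(z) = C1 + C2*z^(1 - sqrt(2))


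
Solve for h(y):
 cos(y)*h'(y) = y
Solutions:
 h(y) = C1 + Integral(y/cos(y), y)


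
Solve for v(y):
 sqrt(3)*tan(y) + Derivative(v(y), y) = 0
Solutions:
 v(y) = C1 + sqrt(3)*log(cos(y))


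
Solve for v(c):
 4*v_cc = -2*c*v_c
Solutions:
 v(c) = C1 + C2*erf(c/2)


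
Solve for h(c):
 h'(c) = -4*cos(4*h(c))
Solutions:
 h(c) = -asin((C1 + exp(32*c))/(C1 - exp(32*c)))/4 + pi/4
 h(c) = asin((C1 + exp(32*c))/(C1 - exp(32*c)))/4


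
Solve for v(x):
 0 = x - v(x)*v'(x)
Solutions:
 v(x) = -sqrt(C1 + x^2)
 v(x) = sqrt(C1 + x^2)


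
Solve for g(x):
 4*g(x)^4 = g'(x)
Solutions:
 g(x) = (-1/(C1 + 12*x))^(1/3)
 g(x) = (-1/(C1 + 4*x))^(1/3)*(-3^(2/3) - 3*3^(1/6)*I)/6
 g(x) = (-1/(C1 + 4*x))^(1/3)*(-3^(2/3) + 3*3^(1/6)*I)/6


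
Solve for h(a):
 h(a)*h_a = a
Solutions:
 h(a) = -sqrt(C1 + a^2)
 h(a) = sqrt(C1 + a^2)


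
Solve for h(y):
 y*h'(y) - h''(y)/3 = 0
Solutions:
 h(y) = C1 + C2*erfi(sqrt(6)*y/2)


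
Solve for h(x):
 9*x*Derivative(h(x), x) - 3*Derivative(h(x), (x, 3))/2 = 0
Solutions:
 h(x) = C1 + Integral(C2*airyai(6^(1/3)*x) + C3*airybi(6^(1/3)*x), x)


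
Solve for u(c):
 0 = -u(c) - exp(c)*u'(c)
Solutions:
 u(c) = C1*exp(exp(-c))


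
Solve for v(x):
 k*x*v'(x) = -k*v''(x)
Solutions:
 v(x) = C1 + C2*erf(sqrt(2)*x/2)


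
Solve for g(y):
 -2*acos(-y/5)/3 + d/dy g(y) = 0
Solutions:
 g(y) = C1 + 2*y*acos(-y/5)/3 + 2*sqrt(25 - y^2)/3


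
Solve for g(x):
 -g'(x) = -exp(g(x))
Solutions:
 g(x) = log(-1/(C1 + x))


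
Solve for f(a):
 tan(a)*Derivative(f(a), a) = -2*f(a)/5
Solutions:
 f(a) = C1/sin(a)^(2/5)


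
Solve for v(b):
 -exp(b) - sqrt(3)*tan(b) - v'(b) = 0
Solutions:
 v(b) = C1 - exp(b) + sqrt(3)*log(cos(b))


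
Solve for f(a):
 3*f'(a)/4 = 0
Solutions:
 f(a) = C1


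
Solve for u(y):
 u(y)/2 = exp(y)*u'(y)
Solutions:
 u(y) = C1*exp(-exp(-y)/2)


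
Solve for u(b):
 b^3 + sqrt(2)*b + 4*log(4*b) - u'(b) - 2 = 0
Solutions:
 u(b) = C1 + b^4/4 + sqrt(2)*b^2/2 + 4*b*log(b) - 6*b + b*log(256)


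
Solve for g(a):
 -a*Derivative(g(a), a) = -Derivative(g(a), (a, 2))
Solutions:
 g(a) = C1 + C2*erfi(sqrt(2)*a/2)


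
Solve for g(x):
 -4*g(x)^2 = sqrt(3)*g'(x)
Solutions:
 g(x) = 3/(C1 + 4*sqrt(3)*x)


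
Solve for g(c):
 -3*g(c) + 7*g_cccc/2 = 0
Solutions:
 g(c) = C1*exp(-6^(1/4)*7^(3/4)*c/7) + C2*exp(6^(1/4)*7^(3/4)*c/7) + C3*sin(6^(1/4)*7^(3/4)*c/7) + C4*cos(6^(1/4)*7^(3/4)*c/7)


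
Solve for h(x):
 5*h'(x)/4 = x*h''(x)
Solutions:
 h(x) = C1 + C2*x^(9/4)


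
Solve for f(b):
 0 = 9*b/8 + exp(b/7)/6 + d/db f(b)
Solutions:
 f(b) = C1 - 9*b^2/16 - 7*exp(b/7)/6


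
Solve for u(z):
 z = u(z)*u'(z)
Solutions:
 u(z) = -sqrt(C1 + z^2)
 u(z) = sqrt(C1 + z^2)


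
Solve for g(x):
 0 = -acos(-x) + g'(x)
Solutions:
 g(x) = C1 + x*acos(-x) + sqrt(1 - x^2)


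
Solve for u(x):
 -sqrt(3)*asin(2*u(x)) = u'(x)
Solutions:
 Integral(1/asin(2*_y), (_y, u(x))) = C1 - sqrt(3)*x


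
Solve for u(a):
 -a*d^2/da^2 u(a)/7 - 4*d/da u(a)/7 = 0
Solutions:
 u(a) = C1 + C2/a^3


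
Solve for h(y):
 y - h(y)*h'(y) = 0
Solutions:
 h(y) = -sqrt(C1 + y^2)
 h(y) = sqrt(C1 + y^2)


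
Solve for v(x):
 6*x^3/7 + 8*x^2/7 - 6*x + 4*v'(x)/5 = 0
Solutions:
 v(x) = C1 - 15*x^4/56 - 10*x^3/21 + 15*x^2/4


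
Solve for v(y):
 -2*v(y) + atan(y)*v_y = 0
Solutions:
 v(y) = C1*exp(2*Integral(1/atan(y), y))


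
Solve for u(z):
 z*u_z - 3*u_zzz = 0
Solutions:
 u(z) = C1 + Integral(C2*airyai(3^(2/3)*z/3) + C3*airybi(3^(2/3)*z/3), z)


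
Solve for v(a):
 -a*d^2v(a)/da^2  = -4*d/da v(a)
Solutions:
 v(a) = C1 + C2*a^5


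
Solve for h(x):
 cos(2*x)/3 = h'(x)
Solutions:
 h(x) = C1 + sin(2*x)/6


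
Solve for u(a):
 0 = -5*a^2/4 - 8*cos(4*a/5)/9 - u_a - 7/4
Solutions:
 u(a) = C1 - 5*a^3/12 - 7*a/4 - 10*sin(4*a/5)/9


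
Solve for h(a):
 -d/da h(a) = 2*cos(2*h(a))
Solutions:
 h(a) = -asin((C1 + exp(8*a))/(C1 - exp(8*a)))/2 + pi/2
 h(a) = asin((C1 + exp(8*a))/(C1 - exp(8*a)))/2


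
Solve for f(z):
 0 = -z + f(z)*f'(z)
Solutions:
 f(z) = -sqrt(C1 + z^2)
 f(z) = sqrt(C1 + z^2)


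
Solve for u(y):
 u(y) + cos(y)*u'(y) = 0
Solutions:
 u(y) = C1*sqrt(sin(y) - 1)/sqrt(sin(y) + 1)


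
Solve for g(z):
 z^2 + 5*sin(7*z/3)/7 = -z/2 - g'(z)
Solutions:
 g(z) = C1 - z^3/3 - z^2/4 + 15*cos(7*z/3)/49


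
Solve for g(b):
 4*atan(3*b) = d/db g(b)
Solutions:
 g(b) = C1 + 4*b*atan(3*b) - 2*log(9*b^2 + 1)/3


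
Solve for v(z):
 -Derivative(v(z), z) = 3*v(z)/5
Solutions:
 v(z) = C1*exp(-3*z/5)


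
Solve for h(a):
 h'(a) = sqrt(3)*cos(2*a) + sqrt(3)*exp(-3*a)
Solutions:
 h(a) = C1 + sqrt(3)*sin(2*a)/2 - sqrt(3)*exp(-3*a)/3


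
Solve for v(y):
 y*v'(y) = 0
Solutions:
 v(y) = C1


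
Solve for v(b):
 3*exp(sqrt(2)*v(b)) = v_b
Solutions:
 v(b) = sqrt(2)*(2*log(-1/(C1 + 3*b)) - log(2))/4


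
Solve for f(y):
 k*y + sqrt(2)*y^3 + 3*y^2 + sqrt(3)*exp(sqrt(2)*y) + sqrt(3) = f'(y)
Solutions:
 f(y) = C1 + k*y^2/2 + sqrt(2)*y^4/4 + y^3 + sqrt(3)*y + sqrt(6)*exp(sqrt(2)*y)/2


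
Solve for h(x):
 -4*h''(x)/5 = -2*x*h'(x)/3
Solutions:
 h(x) = C1 + C2*erfi(sqrt(15)*x/6)


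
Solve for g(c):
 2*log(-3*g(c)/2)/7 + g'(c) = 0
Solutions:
 7*Integral(1/(log(-_y) - log(2) + log(3)), (_y, g(c)))/2 = C1 - c


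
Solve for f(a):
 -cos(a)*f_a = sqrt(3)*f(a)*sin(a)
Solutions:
 f(a) = C1*cos(a)^(sqrt(3))


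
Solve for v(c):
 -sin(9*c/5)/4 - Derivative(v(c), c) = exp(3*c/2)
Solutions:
 v(c) = C1 - 2*exp(3*c/2)/3 + 5*cos(9*c/5)/36


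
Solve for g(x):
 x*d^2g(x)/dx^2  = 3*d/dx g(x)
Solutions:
 g(x) = C1 + C2*x^4


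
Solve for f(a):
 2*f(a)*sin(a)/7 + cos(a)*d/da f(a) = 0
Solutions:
 f(a) = C1*cos(a)^(2/7)


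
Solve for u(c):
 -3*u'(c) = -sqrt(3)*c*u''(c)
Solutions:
 u(c) = C1 + C2*c^(1 + sqrt(3))


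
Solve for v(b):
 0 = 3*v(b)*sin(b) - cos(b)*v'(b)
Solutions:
 v(b) = C1/cos(b)^3


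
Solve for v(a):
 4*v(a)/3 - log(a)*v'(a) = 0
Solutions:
 v(a) = C1*exp(4*li(a)/3)


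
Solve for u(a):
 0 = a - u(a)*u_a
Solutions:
 u(a) = -sqrt(C1 + a^2)
 u(a) = sqrt(C1 + a^2)


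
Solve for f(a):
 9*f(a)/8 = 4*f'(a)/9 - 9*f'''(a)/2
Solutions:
 f(a) = C1*exp(3^(1/3)*a*(32*3^(1/3)/(sqrt(42948417) + 6561)^(1/3) + (sqrt(42948417) + 6561)^(1/3))/108)*sin(3^(1/6)*a*(-3^(2/3)*(sqrt(42948417) + 6561)^(1/3) + 96/(sqrt(42948417) + 6561)^(1/3))/108) + C2*exp(3^(1/3)*a*(32*3^(1/3)/(sqrt(42948417) + 6561)^(1/3) + (sqrt(42948417) + 6561)^(1/3))/108)*cos(3^(1/6)*a*(-3^(2/3)*(sqrt(42948417) + 6561)^(1/3) + 96/(sqrt(42948417) + 6561)^(1/3))/108) + C3*exp(-3^(1/3)*a*(32*3^(1/3)/(sqrt(42948417) + 6561)^(1/3) + (sqrt(42948417) + 6561)^(1/3))/54)


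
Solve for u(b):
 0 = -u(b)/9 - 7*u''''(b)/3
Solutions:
 u(b) = (C1*sin(sqrt(2)*21^(3/4)*b/42) + C2*cos(sqrt(2)*21^(3/4)*b/42))*exp(-sqrt(2)*21^(3/4)*b/42) + (C3*sin(sqrt(2)*21^(3/4)*b/42) + C4*cos(sqrt(2)*21^(3/4)*b/42))*exp(sqrt(2)*21^(3/4)*b/42)


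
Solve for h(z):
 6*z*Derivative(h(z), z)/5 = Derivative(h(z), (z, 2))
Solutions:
 h(z) = C1 + C2*erfi(sqrt(15)*z/5)


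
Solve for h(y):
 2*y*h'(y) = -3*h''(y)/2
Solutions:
 h(y) = C1 + C2*erf(sqrt(6)*y/3)


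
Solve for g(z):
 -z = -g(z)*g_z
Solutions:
 g(z) = -sqrt(C1 + z^2)
 g(z) = sqrt(C1 + z^2)


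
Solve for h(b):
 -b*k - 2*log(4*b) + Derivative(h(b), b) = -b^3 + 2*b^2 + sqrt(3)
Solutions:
 h(b) = C1 - b^4/4 + 2*b^3/3 + b^2*k/2 + 2*b*log(b) - 2*b + sqrt(3)*b + b*log(16)


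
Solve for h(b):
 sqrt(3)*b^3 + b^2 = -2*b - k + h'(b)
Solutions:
 h(b) = C1 + sqrt(3)*b^4/4 + b^3/3 + b^2 + b*k


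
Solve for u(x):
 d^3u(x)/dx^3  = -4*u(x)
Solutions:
 u(x) = C3*exp(-2^(2/3)*x) + (C1*sin(2^(2/3)*sqrt(3)*x/2) + C2*cos(2^(2/3)*sqrt(3)*x/2))*exp(2^(2/3)*x/2)


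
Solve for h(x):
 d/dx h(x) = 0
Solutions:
 h(x) = C1


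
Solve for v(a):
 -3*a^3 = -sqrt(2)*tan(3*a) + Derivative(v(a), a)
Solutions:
 v(a) = C1 - 3*a^4/4 - sqrt(2)*log(cos(3*a))/3


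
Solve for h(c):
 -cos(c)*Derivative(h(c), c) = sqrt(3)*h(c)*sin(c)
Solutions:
 h(c) = C1*cos(c)^(sqrt(3))


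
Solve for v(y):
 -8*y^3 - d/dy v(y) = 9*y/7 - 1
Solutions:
 v(y) = C1 - 2*y^4 - 9*y^2/14 + y


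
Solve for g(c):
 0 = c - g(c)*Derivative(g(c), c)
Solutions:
 g(c) = -sqrt(C1 + c^2)
 g(c) = sqrt(C1 + c^2)


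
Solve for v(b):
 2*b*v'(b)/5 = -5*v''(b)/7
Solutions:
 v(b) = C1 + C2*erf(sqrt(7)*b/5)


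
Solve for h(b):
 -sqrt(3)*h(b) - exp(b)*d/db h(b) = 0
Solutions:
 h(b) = C1*exp(sqrt(3)*exp(-b))


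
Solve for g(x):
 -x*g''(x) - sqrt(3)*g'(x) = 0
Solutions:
 g(x) = C1 + C2*x^(1 - sqrt(3))


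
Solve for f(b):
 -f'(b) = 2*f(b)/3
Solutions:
 f(b) = C1*exp(-2*b/3)


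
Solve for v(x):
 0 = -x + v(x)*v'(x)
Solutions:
 v(x) = -sqrt(C1 + x^2)
 v(x) = sqrt(C1 + x^2)


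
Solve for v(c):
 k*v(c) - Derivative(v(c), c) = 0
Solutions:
 v(c) = C1*exp(c*k)


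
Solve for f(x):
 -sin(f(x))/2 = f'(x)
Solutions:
 f(x) = -acos((-C1 - exp(x))/(C1 - exp(x))) + 2*pi
 f(x) = acos((-C1 - exp(x))/(C1 - exp(x)))


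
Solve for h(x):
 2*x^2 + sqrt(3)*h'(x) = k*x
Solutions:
 h(x) = C1 + sqrt(3)*k*x^2/6 - 2*sqrt(3)*x^3/9


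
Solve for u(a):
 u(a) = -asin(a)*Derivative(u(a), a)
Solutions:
 u(a) = C1*exp(-Integral(1/asin(a), a))


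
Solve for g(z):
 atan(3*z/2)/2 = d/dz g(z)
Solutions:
 g(z) = C1 + z*atan(3*z/2)/2 - log(9*z^2 + 4)/6


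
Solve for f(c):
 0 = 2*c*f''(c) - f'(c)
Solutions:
 f(c) = C1 + C2*c^(3/2)


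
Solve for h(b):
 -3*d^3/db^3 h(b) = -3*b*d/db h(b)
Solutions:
 h(b) = C1 + Integral(C2*airyai(b) + C3*airybi(b), b)


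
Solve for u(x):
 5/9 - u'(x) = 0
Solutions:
 u(x) = C1 + 5*x/9


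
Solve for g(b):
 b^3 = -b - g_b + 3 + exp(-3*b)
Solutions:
 g(b) = C1 - b^4/4 - b^2/2 + 3*b - exp(-3*b)/3


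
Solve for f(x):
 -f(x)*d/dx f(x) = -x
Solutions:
 f(x) = -sqrt(C1 + x^2)
 f(x) = sqrt(C1 + x^2)


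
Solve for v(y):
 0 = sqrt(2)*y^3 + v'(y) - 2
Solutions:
 v(y) = C1 - sqrt(2)*y^4/4 + 2*y


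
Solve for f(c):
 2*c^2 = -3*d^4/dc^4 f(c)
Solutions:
 f(c) = C1 + C2*c + C3*c^2 + C4*c^3 - c^6/540


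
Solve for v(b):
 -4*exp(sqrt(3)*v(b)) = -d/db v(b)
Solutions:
 v(b) = sqrt(3)*(2*log(-1/(C1 + 4*b)) - log(3))/6


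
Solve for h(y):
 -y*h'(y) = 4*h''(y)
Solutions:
 h(y) = C1 + C2*erf(sqrt(2)*y/4)


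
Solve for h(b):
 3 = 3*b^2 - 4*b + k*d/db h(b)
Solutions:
 h(b) = C1 - b^3/k + 2*b^2/k + 3*b/k


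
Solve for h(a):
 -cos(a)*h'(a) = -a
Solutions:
 h(a) = C1 + Integral(a/cos(a), a)


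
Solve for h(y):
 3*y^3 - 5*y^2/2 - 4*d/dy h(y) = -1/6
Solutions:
 h(y) = C1 + 3*y^4/16 - 5*y^3/24 + y/24


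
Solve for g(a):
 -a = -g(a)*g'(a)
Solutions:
 g(a) = -sqrt(C1 + a^2)
 g(a) = sqrt(C1 + a^2)


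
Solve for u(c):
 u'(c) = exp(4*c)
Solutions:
 u(c) = C1 + exp(4*c)/4


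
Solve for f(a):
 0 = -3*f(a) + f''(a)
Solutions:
 f(a) = C1*exp(-sqrt(3)*a) + C2*exp(sqrt(3)*a)


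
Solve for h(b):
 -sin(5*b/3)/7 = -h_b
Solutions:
 h(b) = C1 - 3*cos(5*b/3)/35


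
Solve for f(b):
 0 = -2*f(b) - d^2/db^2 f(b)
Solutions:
 f(b) = C1*sin(sqrt(2)*b) + C2*cos(sqrt(2)*b)


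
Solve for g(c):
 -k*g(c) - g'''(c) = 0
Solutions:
 g(c) = C1*exp(c*(-k)^(1/3)) + C2*exp(c*(-k)^(1/3)*(-1 + sqrt(3)*I)/2) + C3*exp(-c*(-k)^(1/3)*(1 + sqrt(3)*I)/2)
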